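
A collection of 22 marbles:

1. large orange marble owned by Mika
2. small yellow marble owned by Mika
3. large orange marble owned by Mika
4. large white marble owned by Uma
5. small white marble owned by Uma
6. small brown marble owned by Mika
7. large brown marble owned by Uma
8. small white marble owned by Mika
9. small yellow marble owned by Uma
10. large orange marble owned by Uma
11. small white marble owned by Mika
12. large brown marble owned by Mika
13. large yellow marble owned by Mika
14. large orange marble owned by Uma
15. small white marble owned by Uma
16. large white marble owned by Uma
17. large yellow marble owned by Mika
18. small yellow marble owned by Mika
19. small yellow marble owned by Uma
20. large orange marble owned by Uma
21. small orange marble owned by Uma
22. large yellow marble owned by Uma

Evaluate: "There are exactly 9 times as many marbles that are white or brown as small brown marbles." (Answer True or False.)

True

marbles that are white or brown: 9.
small brown marbles: 1.
The claim requires 9 = 9 × 1 = 9, which holds.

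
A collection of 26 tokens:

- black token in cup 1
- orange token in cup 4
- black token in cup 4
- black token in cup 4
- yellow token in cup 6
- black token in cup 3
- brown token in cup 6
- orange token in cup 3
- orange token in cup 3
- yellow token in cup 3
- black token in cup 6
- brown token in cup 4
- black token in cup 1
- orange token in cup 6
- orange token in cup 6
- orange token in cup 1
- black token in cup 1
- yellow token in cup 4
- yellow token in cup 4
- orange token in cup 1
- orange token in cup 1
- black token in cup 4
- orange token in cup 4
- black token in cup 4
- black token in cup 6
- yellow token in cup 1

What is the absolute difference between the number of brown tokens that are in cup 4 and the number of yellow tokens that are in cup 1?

brown tokens in cup 4: 1. yellow tokens in cup 1: 1.
|1 − 1| = 1 − 1 = 0.

0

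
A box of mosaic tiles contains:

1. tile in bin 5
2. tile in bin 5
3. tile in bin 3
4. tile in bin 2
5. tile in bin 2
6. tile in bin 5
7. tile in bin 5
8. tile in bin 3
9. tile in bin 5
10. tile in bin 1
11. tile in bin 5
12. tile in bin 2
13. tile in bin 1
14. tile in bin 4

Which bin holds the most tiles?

Counts by bin: bin 5→6, bin 2→3, bin 3→2, bin 1→2, bin 4→1.
The maximum is 6, held uniquely by bin 5.

bin 5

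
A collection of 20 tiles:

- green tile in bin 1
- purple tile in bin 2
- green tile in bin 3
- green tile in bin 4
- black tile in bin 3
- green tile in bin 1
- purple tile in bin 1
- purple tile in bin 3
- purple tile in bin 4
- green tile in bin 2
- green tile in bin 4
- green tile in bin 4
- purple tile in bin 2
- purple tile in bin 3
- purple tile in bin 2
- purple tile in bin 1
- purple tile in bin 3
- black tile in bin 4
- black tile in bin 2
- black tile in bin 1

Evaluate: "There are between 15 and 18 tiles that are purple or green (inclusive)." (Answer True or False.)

True

tiles that are purple or green: 16.
The claim requires 15 ≤ 16 ≤ 18, which holds.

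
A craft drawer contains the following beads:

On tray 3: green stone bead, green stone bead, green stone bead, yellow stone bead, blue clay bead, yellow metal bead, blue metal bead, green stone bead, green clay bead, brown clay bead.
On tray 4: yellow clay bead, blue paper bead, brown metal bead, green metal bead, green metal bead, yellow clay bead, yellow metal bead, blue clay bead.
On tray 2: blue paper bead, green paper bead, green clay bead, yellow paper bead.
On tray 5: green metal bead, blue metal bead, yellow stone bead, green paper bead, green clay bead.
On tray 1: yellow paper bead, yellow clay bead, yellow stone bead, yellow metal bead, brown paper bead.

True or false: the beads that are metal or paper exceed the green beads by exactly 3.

False

There are 16 beads that are metal or paper.
There are 12 green beads.
The claim requires 16 − 12 (= 4) to equal 3, which does not hold.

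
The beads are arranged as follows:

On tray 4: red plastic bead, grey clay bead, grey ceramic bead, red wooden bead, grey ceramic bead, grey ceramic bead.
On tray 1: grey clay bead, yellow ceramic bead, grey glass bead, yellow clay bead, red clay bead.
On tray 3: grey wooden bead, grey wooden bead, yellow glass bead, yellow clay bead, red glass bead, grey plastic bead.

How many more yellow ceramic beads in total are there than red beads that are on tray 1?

0

yellow ceramic beads: 1.
red beads on tray 1: 1.
1 − 1 = 0.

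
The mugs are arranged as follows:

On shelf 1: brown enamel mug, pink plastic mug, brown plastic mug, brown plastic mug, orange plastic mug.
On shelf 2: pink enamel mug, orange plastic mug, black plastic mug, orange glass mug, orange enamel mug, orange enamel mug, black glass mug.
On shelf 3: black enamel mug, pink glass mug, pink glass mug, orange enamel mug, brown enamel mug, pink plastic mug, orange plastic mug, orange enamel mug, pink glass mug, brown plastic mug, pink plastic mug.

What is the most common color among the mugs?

Counts by color: orange 8, pink 7, brown 5, black 3.
The maximum is 8, held uniquely by orange.

orange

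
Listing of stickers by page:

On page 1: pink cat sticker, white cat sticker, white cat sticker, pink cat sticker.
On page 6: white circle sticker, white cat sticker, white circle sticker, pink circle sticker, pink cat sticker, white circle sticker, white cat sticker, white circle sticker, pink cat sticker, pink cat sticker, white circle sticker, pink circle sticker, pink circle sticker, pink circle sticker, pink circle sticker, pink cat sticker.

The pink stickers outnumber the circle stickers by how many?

pink stickers: 11.
circle stickers: 10.
11 − 10 = 1.

1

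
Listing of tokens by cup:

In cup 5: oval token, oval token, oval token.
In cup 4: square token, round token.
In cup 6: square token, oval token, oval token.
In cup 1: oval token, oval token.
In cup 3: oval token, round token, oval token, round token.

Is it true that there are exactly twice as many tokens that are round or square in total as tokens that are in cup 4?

False

tokens that are round or square: 5.
tokens in cup 4: 2.
The claim requires 5 = 2 × 2 = 4, which does not hold.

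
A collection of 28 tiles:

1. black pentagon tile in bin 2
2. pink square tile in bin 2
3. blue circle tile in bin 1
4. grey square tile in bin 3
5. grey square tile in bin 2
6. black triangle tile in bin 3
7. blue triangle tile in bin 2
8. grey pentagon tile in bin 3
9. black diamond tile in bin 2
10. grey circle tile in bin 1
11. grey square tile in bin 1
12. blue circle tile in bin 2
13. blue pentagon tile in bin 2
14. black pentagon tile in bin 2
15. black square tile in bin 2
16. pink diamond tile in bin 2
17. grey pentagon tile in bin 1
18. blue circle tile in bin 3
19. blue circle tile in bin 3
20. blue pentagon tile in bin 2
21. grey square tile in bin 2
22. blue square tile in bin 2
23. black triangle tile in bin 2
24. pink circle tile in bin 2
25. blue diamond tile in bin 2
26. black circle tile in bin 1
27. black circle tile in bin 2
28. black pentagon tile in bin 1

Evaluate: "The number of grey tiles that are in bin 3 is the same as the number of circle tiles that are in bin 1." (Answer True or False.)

|grey tiles in bin 3| = 2.
|circle tiles in bin 1| = 3.
The claim requires 2 = 3, which does not hold.

False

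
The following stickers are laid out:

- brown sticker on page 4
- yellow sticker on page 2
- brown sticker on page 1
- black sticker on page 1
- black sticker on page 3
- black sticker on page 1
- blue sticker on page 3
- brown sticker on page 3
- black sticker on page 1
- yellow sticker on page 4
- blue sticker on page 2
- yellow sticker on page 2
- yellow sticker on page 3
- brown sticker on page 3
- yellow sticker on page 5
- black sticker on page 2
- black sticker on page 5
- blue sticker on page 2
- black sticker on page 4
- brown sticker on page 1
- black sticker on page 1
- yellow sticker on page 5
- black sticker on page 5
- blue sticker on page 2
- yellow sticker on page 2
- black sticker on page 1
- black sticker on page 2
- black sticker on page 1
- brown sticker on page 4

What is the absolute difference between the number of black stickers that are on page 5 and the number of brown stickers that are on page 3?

black stickers on page 5: 2. brown stickers on page 3: 2.
|2 − 2| = 2 − 2 = 0.

0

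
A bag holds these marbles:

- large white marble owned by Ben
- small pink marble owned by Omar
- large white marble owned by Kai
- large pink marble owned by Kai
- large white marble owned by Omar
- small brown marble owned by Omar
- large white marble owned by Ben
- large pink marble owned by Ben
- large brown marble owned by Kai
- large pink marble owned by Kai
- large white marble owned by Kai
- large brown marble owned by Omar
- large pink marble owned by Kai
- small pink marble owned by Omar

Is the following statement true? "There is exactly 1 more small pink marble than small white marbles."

|small pink marbles| = 2.
|small white marbles| = 0.
The claim requires 2 − 0 (= 2) to equal 1, which does not hold.

False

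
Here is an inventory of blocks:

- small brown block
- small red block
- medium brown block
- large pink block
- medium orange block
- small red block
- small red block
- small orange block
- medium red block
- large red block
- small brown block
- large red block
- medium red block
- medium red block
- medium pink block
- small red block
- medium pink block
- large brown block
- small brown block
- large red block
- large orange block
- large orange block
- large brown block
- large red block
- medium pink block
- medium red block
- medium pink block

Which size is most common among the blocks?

medium

Counts by size: medium 10, large 9, small 8.
The maximum is 10, held uniquely by medium.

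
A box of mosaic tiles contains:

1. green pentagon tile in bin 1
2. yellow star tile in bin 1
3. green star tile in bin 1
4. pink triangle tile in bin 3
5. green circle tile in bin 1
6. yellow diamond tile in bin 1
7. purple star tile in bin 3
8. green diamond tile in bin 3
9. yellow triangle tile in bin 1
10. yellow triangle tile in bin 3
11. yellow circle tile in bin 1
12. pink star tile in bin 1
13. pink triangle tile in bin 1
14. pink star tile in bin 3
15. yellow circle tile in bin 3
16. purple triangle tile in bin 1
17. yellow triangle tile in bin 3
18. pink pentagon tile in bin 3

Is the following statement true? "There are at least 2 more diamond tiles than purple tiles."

There are 2 diamond tiles.
There are 2 purple tiles.
The claim requires 2 − 2 = 0 ≥ 2, which does not hold.

False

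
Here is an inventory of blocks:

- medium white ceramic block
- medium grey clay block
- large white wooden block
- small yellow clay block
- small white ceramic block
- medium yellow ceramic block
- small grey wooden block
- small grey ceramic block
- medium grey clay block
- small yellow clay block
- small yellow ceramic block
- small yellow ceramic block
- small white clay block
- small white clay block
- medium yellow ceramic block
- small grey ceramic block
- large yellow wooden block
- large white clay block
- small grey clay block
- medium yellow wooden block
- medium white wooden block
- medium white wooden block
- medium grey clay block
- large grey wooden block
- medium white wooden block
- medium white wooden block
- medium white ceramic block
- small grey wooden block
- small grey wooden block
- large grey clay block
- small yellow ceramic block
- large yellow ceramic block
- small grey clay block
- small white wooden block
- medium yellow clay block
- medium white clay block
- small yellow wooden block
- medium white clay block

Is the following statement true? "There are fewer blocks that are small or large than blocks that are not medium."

There are 23 blocks that are small or large.
There are 23 blocks that are not medium.
The claim requires 23 < 23, which does not hold.

False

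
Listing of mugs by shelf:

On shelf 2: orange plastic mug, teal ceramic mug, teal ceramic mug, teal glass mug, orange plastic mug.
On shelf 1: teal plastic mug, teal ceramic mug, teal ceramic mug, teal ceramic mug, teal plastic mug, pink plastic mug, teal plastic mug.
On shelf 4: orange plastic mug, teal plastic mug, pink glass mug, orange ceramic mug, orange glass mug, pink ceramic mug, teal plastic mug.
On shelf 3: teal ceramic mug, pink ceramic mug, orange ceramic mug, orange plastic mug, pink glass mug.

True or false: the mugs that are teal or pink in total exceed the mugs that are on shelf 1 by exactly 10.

True

There are 17 mugs that are teal or pink.
There are 7 mugs on shelf 1.
The claim requires 17 − 7 (= 10) to equal 10, which holds.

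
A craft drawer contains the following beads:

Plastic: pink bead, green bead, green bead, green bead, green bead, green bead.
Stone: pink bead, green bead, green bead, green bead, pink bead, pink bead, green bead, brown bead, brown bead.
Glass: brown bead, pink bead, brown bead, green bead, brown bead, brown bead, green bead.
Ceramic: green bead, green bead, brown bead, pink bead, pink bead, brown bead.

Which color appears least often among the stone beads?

Counts by color (restricted to stone beads): green 4, pink 3, brown 2.
The minimum is 2, held uniquely by brown.

brown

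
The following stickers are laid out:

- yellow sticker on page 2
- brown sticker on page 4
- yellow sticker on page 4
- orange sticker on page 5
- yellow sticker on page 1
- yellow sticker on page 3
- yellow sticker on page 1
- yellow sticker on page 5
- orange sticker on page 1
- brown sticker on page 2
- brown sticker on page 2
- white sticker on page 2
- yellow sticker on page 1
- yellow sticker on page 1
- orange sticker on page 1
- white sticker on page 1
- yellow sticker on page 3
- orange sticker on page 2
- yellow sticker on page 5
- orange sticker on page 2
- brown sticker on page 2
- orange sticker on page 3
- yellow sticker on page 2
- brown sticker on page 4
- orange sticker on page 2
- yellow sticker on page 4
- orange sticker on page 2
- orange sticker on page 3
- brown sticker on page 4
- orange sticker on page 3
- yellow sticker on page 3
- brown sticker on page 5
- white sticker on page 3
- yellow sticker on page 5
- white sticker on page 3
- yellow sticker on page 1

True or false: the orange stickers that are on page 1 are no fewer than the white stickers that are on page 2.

True

orange stickers on page 1: 2.
white stickers on page 2: 1.
The claim requires 2 ≥ 1, which holds.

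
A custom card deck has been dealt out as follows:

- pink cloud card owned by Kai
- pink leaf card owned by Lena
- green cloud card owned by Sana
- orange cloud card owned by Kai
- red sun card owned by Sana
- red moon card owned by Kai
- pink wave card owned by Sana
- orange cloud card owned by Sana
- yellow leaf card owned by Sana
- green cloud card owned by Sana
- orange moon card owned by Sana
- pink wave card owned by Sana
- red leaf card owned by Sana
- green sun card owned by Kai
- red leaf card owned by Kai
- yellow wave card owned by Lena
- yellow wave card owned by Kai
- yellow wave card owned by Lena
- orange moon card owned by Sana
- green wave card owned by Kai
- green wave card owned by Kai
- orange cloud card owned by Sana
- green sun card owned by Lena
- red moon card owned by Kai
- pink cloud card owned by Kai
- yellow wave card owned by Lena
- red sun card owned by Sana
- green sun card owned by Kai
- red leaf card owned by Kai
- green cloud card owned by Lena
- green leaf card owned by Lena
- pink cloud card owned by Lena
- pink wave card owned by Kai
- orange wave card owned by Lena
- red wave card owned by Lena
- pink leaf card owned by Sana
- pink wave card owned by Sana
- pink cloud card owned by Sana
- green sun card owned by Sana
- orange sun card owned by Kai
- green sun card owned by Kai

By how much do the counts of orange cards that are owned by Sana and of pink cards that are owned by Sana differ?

1

orange cards owned by Sana: 4. pink cards owned by Sana: 5.
|4 − 5| = 5 − 4 = 1.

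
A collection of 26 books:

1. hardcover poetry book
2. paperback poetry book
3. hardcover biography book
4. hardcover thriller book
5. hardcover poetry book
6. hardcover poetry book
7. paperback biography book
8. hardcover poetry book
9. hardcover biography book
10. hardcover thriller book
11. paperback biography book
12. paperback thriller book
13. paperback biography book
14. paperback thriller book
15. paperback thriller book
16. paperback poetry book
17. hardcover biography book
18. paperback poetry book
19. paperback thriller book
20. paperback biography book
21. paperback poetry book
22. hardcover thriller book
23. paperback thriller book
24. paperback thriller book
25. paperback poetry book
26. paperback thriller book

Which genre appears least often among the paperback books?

Counts by genre (restricted to paperback books): thriller 7, poetry 5, biography 4.
The minimum is 4, held uniquely by biography.

biography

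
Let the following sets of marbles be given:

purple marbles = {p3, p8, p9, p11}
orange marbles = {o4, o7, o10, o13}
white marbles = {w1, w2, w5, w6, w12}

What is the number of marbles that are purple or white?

purple: 4; white: 5; together 4 + 5 = 9.

9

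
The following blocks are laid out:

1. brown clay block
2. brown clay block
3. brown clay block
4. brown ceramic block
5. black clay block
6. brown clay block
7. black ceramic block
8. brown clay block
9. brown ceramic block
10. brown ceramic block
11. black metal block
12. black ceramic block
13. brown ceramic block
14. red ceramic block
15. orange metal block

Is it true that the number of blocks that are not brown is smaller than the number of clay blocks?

There are 6 blocks that are not brown.
There are 6 clay blocks.
The claim requires 6 < 6, which does not hold.

False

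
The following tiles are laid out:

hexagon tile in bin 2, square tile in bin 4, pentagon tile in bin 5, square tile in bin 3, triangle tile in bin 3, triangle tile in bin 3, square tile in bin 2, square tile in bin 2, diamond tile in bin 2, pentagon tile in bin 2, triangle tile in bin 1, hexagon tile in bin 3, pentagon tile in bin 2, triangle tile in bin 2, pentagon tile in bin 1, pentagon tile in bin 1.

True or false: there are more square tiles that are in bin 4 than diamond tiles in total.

False

There is 1 square tile in bin 4.
There is 1 diamond tile.
The claim requires 1 > 1, which does not hold.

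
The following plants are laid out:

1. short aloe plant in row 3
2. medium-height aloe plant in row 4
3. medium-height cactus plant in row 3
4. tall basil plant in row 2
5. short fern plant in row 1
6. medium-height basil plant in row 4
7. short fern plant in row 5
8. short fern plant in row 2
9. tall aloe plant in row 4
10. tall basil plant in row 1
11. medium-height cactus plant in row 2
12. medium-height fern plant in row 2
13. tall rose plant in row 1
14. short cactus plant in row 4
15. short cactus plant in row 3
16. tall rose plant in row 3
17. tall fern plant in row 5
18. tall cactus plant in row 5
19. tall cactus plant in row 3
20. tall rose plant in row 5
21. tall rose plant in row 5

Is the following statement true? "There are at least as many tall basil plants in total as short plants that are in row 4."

True

tall basil plants: 2.
short plants in row 4: 1.
The claim requires 2 ≥ 1, which holds.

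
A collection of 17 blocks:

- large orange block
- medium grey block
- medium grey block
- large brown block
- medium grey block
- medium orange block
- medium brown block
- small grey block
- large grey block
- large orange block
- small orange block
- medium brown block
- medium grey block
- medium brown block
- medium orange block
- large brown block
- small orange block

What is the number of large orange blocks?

2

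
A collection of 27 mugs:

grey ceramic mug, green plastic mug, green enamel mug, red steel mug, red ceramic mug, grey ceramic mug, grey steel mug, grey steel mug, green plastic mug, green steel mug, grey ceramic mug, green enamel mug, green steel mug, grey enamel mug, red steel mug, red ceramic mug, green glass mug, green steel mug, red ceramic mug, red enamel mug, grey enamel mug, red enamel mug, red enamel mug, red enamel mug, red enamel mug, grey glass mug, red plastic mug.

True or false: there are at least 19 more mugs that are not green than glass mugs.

|mugs that are not green| = 19.
|glass mugs| = 2.
The claim requires 19 − 2 = 17 ≥ 19, which does not hold.

False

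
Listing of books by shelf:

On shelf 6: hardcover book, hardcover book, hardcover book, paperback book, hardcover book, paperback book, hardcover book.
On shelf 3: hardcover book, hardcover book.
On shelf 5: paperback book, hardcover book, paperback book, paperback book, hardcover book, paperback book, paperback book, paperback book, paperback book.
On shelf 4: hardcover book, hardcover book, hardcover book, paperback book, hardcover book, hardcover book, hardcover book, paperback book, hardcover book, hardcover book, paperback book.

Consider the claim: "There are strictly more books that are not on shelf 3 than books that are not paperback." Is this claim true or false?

books that are not on shelf 3: 27.
books that are not paperback: 17.
The claim requires 27 > 17, which holds.

True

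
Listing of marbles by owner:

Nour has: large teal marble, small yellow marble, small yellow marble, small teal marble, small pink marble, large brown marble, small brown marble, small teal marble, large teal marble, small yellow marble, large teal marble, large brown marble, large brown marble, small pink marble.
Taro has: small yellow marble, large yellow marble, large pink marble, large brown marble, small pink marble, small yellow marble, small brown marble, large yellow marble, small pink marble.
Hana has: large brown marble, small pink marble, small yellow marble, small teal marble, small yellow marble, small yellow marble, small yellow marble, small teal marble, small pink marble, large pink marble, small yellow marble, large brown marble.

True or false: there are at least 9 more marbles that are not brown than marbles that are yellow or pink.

False

|marbles that are not brown| = 27.
|marbles that are yellow or pink| = 20.
The claim requires 27 − 20 = 7 ≥ 9, which does not hold.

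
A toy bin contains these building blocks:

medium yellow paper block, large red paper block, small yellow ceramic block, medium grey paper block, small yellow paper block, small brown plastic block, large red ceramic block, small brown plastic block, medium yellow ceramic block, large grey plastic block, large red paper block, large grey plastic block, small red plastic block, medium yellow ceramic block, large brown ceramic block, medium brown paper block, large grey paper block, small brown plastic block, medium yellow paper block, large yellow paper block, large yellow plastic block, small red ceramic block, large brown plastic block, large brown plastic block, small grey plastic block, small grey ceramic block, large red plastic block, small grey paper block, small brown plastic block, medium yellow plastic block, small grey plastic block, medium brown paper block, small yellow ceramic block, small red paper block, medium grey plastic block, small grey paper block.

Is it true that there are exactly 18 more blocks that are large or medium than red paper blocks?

There are 21 blocks that are large or medium.
There are 3 red paper blocks.
The claim requires 21 − 3 (= 18) to equal 18, which holds.

True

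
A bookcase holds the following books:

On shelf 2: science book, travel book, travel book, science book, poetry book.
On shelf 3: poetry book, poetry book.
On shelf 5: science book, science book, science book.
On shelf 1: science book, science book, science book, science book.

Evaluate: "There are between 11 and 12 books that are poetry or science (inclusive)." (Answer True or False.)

True

There are 12 books that are poetry or science.
The claim requires 11 ≤ 12 ≤ 12, which holds.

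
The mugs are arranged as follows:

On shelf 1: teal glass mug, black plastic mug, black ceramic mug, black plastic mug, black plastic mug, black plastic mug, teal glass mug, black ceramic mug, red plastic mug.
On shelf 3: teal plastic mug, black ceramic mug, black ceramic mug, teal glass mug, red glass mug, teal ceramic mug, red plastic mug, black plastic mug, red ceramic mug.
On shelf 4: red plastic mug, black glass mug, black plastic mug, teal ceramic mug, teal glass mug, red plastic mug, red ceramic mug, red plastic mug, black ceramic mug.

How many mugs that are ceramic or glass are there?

ceramic: 9; glass: 6; together 9 + 6 = 15.

15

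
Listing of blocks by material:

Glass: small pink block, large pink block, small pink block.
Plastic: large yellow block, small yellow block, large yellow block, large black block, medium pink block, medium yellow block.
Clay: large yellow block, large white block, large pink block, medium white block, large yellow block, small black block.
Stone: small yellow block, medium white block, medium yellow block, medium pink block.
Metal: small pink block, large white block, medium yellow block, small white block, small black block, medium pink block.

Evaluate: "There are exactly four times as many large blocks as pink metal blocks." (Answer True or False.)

|large blocks| = 9.
|pink metal blocks| = 2.
The claim requires 9 = 4 × 2 = 8, which does not hold.

False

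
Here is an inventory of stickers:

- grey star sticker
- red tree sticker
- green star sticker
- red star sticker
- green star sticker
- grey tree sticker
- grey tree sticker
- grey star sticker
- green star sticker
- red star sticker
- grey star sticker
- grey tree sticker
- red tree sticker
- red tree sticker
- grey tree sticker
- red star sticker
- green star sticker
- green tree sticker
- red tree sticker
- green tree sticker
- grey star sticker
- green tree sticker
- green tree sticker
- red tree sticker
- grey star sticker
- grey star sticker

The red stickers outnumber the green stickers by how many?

red stickers: 8.
green stickers: 8.
8 − 8 = 0.

0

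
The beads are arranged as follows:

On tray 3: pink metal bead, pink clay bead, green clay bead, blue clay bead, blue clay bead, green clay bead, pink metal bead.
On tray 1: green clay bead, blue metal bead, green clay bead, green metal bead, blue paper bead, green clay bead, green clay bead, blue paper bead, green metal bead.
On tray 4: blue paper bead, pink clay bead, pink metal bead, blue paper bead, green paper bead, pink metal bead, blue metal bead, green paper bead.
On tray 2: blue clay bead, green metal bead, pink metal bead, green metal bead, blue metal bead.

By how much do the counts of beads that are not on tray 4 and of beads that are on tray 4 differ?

beads that are not on tray 4: 21. beads on tray 4: 8.
|21 − 8| = 21 − 8 = 13.

13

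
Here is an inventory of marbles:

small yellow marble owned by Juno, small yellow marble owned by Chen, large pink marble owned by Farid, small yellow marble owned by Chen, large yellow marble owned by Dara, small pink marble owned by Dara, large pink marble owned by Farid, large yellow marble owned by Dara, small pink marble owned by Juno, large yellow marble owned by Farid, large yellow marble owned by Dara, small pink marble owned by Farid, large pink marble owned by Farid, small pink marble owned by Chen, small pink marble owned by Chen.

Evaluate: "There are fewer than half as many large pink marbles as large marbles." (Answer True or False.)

There are 3 large pink marbles.
There are 7 large marbles.
The claim requires 2 × 3 = 6 < 7, which holds.

True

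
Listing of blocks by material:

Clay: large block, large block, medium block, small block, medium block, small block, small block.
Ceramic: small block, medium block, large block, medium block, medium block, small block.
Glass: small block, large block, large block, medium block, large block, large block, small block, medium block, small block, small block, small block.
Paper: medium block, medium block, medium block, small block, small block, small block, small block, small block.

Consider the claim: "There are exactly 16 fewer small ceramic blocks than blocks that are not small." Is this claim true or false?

False

There are 2 small ceramic blocks.
There are 17 blocks that are not small.
The claim requires 17 − 2 (= 15) to equal 16, which does not hold.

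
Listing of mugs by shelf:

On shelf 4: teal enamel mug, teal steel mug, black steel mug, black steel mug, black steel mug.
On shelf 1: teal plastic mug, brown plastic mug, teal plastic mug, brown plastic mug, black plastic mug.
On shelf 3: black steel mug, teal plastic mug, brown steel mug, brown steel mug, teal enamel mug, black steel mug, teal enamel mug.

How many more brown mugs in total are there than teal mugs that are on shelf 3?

brown mugs: 4.
teal mugs on shelf 3: 3.
4 − 3 = 1.

1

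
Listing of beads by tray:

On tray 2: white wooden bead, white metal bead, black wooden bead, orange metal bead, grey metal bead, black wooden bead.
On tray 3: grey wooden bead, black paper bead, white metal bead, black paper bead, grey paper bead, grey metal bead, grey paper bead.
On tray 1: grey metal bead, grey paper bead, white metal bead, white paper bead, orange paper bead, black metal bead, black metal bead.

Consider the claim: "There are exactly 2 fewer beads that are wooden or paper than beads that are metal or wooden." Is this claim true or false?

True

beads that are wooden or paper: 11.
beads that are metal or wooden: 13.
The claim requires 13 − 11 (= 2) to equal 2, which holds.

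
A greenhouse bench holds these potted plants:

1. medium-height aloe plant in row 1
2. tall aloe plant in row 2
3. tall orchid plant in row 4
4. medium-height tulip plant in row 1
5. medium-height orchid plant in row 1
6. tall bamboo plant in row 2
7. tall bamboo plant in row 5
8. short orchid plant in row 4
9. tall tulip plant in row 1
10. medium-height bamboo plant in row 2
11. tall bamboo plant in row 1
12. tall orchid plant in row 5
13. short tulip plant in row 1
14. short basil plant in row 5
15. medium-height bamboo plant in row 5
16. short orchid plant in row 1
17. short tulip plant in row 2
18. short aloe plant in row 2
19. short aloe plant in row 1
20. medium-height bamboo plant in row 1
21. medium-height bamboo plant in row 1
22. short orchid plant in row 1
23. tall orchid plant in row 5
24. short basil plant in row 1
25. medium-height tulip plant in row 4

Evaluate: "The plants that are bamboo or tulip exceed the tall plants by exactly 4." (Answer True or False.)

True

There are 12 plants that are bamboo or tulip.
There are 8 tall plants.
The claim requires 12 − 8 (= 4) to equal 4, which holds.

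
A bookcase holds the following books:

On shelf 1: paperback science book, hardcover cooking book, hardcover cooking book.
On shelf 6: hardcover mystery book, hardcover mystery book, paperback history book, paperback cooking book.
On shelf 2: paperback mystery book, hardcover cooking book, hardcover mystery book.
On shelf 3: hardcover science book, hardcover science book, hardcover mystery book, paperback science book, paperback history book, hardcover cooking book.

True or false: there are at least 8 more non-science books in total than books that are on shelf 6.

non-science books: 12.
books on shelf 6: 4.
The claim requires 12 − 4 = 8 ≥ 8, which holds.

True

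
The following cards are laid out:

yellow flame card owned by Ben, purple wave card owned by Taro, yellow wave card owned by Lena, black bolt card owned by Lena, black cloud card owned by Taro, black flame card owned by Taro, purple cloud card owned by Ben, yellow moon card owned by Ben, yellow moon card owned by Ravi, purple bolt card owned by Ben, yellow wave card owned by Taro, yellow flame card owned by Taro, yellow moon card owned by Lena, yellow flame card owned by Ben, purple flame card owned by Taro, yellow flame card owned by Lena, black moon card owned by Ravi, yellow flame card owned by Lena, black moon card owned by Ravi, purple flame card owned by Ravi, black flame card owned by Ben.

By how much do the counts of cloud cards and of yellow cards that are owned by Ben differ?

cloud cards: 2. yellow cards owned by Ben: 3.
|2 − 3| = 3 − 2 = 1.

1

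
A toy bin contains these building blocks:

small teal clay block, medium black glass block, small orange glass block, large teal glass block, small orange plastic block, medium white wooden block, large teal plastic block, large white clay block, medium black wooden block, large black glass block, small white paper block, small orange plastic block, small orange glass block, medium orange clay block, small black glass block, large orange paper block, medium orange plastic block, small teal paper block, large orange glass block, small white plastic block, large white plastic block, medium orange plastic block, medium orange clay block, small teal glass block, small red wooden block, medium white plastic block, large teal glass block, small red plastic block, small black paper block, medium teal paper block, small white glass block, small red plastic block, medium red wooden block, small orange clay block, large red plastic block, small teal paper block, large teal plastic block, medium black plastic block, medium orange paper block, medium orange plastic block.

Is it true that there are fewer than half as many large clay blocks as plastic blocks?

There is 1 large clay block.
There are 14 plastic blocks.
The claim requires 2 × 1 = 2 < 14, which holds.

True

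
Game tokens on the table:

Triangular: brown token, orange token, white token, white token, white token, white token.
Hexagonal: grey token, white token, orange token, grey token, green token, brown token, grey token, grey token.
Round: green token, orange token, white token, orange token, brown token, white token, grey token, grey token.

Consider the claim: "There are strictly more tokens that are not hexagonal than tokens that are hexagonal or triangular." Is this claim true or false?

False

There are 14 tokens that are not hexagonal.
There are 14 tokens that are hexagonal or triangular.
The claim requires 14 > 14, which does not hold.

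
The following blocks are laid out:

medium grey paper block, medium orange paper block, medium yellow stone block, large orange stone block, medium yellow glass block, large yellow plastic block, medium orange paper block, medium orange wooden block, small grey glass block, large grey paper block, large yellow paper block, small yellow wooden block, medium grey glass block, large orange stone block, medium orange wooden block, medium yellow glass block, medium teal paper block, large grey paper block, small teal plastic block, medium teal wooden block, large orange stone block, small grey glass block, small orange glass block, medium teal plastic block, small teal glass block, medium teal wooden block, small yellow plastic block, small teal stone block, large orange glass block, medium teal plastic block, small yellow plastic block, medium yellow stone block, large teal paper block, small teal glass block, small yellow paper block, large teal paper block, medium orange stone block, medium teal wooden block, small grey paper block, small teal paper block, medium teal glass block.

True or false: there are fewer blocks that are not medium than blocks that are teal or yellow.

True

There are 23 blocks that are not medium.
There are 24 blocks that are teal or yellow.
The claim requires 23 < 24, which holds.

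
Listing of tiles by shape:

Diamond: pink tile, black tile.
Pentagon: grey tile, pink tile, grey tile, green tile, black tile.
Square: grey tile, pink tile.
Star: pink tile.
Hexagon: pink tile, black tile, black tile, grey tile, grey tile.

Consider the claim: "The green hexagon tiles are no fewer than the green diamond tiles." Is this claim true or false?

There are 0 green hexagon tiles.
There are 0 green diamond tiles.
The claim requires 0 ≥ 0, which holds.

True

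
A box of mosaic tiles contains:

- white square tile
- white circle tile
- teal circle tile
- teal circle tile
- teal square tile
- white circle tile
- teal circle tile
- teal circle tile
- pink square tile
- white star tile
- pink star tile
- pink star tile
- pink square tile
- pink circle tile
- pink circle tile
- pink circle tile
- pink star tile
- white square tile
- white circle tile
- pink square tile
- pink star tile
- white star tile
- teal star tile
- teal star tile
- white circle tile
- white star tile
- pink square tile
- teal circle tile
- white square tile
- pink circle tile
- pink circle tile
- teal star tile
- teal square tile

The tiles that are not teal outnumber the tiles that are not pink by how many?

3

tiles that are not teal: 23.
tiles that are not pink: 20.
23 − 20 = 3.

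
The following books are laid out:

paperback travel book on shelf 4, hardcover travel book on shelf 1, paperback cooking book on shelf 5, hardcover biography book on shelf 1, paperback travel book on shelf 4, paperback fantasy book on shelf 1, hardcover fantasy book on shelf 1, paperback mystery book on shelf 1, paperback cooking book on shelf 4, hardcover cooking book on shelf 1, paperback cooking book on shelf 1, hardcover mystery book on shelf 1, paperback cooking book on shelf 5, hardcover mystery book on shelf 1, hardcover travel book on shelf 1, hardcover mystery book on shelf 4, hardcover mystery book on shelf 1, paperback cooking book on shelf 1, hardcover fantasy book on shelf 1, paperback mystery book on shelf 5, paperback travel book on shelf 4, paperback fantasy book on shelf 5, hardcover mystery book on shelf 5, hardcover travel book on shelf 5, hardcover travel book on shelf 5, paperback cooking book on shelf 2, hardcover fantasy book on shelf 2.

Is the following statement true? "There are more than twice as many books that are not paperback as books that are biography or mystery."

|books that are not paperback| = 14.
|books that are biography or mystery| = 8.
The claim requires 14 > 2 × 8 = 16, which does not hold.

False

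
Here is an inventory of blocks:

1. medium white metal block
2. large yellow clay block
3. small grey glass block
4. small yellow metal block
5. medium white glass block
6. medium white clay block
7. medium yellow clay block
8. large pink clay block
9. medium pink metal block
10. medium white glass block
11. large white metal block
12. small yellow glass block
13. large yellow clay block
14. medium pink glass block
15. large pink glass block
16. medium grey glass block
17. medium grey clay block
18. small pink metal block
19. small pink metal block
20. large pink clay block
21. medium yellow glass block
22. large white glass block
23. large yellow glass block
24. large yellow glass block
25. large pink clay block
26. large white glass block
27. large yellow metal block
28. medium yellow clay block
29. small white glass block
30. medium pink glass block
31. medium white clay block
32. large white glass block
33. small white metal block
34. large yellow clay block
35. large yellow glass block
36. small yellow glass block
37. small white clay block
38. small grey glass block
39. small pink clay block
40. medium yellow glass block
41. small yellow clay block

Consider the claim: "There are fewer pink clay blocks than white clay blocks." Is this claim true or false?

False

|pink clay blocks| = 4.
|white clay blocks| = 3.
The claim requires 4 < 3, which does not hold.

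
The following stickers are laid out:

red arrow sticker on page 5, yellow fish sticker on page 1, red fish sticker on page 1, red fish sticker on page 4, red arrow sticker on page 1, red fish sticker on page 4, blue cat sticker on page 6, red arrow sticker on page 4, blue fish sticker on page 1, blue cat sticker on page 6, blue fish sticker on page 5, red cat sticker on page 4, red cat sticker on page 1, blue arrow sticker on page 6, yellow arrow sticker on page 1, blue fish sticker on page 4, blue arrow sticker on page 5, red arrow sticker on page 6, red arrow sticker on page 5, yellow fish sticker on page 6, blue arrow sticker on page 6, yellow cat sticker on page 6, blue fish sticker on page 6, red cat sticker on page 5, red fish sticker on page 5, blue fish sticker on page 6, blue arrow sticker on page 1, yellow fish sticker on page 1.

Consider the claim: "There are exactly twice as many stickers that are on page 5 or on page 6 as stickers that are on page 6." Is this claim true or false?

There are 15 stickers on page 5 or on page 6.
There are 9 stickers on page 6.
The claim requires 15 = 2 × 9 = 18, which does not hold.

False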